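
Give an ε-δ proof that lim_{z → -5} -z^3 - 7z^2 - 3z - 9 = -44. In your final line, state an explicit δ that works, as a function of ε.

Let ε > 0 be given. We want δ > 0 such that 0 < |z + 5| < δ implies |(-z^3 - 7z^2 - 3z - 9) + 44| < ε.
(-z^3 - 7z^2 - 3z - 9) + 44 = -z^3 - 7z^2 - 3z + 35 = (z + 5)(-z^2 - 2z + 7).
So |(-z^3 - 7z^2 - 3z - 9) + 44| = |z + 5|·|-z^2 - 2z + 7|.
Assume first that |z + 5| < 2, so |z| < 7. Then |-z^2 - 2z + 7| ≤ 7^2 + 2·7 + 7 = 70.
Hence |(-z^3 - 7z^2 - 3z - 9) + 44| ≤ 70|z + 5| < ε provided |z + 5| < ε/70.
Choosing δ = min(2, ε/70) ensures both conditions, hence |(-z^3 - 7z^2 - 3z - 9) + 44| < ε.

δ = min(2, ε/70)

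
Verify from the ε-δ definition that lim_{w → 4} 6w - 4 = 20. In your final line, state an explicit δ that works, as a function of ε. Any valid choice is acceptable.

δ = ε/6

Fix ε > 0. We need δ > 0 so that 0 < |w − 4| < δ implies |(6w - 4) − 20| < ε.
Since (6w - 4) − 20 = 6(w − 4), we have |(6w - 4) − 20| = 6|w − 4|.
So 6|w − 4| < ε exactly when |w − 4| < ε/6.
Take δ = ε/6. If 0 < |w − 4| < δ then |(6w - 4) − 20| = 6|w − 4| < 6·(ε/6) = ε.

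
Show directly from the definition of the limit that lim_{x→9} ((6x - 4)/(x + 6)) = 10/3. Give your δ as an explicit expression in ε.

δ = min(15/2, (45/16)ε)

Suppose ε > 0. We want δ > 0 with 0 < |x − 9| < δ ⇒ |(6x - 4)/(x + 6) − (10/3)| < ε.
Combining over a common denominator, (6x - 4)/(x + 6) − (10/3) = [(6x - 4)·15 − 50·(x + 6)] / [15·(x + 6)] = 40(x − 9) / (15(x + 6)).
So |(6x - 4)/(x + 6) − (10/3)| = 40|x − 9| / (15·|x + 6|).
Require δ ≤ 15/2, so |x + 6| ≥ |15| − |x − 9| > 15 − 15/2 = 15/2.
Hence |(6x - 4)/(x + 6) − (10/3)| < 40|x − 9|/(15·(15/2)) = (16/45)|x − 9|, which is < ε once |x − 9| < (45/16)ε.
Take δ = min(15/2, (45/16)ε). Then 0 < |x − 9| < δ forces both bounds, so |(6x - 4)/(x + 6) − (10/3)| < ε.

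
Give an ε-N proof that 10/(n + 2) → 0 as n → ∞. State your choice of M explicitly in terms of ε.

M = 10/ε

Fix ε > 0. For n ≥ 1, |10/(n + 2) − 0| = 10/(n + 2) ≤ 10/n.
We need 10/n < ε, i.e. n > 10/ε.
Take M = 10/ε. If n > M then |10/(n + 2)| ≤ 10/n < ε.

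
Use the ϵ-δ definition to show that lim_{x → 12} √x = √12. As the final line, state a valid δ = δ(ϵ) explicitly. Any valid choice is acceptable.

Suppose ϵ > 0. We want δ > 0 such that 0 < |x − 12| < δ implies |√x − √12| < ϵ.
Rationalise: √x − √12 = (x − 12)/(√x + √12), so |√x − √12| = |x − 12|/(√x + √12).
Restrict δ ≤ 12 so that |x − 12| < 12 forces x > 0, and then √x + √12 > √12.
Hence |√x − √12| < |x − 12|/√12, which is < ϵ once |x − 12| < √12·ϵ.
Take δ = min(12, √12·ϵ). If 0 < |x − 12| < δ then x > 0 and |√x − √12| < |x − 12|/√12 < ϵ.

δ = min(12, √12·ϵ)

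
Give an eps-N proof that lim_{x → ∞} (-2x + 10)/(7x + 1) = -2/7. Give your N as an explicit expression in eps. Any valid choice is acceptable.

N = (72/49)/eps

Let eps > 0. We seek N > 0 such that x > N implies |(-2x + 10)/(7x + 1) + 2/7| < eps.
(-2x + 10)/(7x + 1) + 2/7 = (7(-2x + 10) − (-2)(7x + 1)) / (7(7x + 1)) = 72/(7(7x + 1)).
For x > 0 we have 7x + 1 > 7x, so |(-2x + 10)/(7x + 1) + 2/7| = 72/(7(7x + 1)) < 72/(7·7x) = (72/49)/x.
Thus |(-2x + 10)/(7x + 1) + 2/7| < eps whenever x > (72/49)/eps.
Take N = (72/49)/eps. If x > N then |(-2x + 10)/(7x + 1) + 2/7| < (72/49)/x < eps.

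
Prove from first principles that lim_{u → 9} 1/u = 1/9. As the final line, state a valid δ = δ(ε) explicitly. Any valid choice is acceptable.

Let ε > 0. We seek δ > 0 such that 0 < |u − 9| < δ implies |1/u − (1/9)| < ε.
|1/u − (1/9)| = |9 − u|/(9·|u|) = |u − 9|/(9|u|).
Require δ ≤ 9/2 so that |u| > 9 − 9/2 = 9/2, hence 9|u| > 81/2.
Then |1/u − (1/9)| < |u − 9|/(81/2), which is < ε when |u − 9| < (81/2)ε.
Take δ = min(9/2, (81/2)ε). Then 0 < |u − 9| < δ gives both |u − 9| < 9/2 and |u − 9| < (81/2)ε, so |1/u − (1/9)| < ε.

δ = min(9/2, (81/2)ε)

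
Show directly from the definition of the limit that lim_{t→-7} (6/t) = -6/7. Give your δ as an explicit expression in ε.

δ = min(7/2, (49/12)ε)

Fix ε > 0. We seek δ > 0 such that 0 < |t + 7| < δ implies |6/t + 6/7| < ε.
|6/t + 6/7| = 6·|-7 − t|/(7·|t|) = 6|t + 7|/(7|t|).
Require δ ≤ 7/2 so that |t| > 7 − 7/2 = 7/2, hence 7|t| > 49/2.
Then |6/t + 6/7| < 6|t + 7|/(49/2), which is < ε when |t + 7| < (49/12)ε.
Take δ = min(7/2, (49/12)ε). Then 0 < |t + 7| < δ gives both |t + 7| < 7/2 and |t + 7| < (49/12)ε, so |6/t + 6/7| < ε.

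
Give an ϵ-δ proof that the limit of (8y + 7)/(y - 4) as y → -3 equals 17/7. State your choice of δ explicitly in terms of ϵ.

Let ϵ > 0 be given. We want δ > 0 with 0 < |y + 3| < δ ⇒ |(8y + 7)/(y - 4) − (17/7)| < ϵ.
Combining over a common denominator, (8y + 7)/(y - 4) − (17/7) = [(8y + 7)·(-7) − (-17)·(y - 4)] / [(-7)·(y - 4)] = -39(y + 3) / ((-7)(y - 4)).
So |(8y + 7)/(y - 4) − (17/7)| = 39|y + 3| / (7·|y − 4|).
Restrict δ ≤ 7/2. Then |y + 3| < 7/2 gives |y − 4| = |(y + 3) + (-7)| ≥ 7 − 7/2 = 7/2.
Hence |(8y + 7)/(y - 4) − (17/7)| < 39|y + 3|/(7·(7/2)) = (78/49)|y + 3|, which is < ϵ once |y + 3| < (49/78)ϵ.
Take δ = min(7/2, (49/78)ϵ). Then 0 < |y + 3| < δ forces both bounds, so |(8y + 7)/(y - 4) − (17/7)| < ϵ.

δ = min(7/2, (49/78)ϵ)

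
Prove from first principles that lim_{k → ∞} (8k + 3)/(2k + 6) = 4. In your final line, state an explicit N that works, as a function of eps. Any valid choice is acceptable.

N = (21/2)/eps

Let eps > 0 be given. For k ≥ 1, |(8k + 3)/(2k + 6) − 4| = |-42|/(2(2k + 6)) = 42/(2(2k + 6)).
Since 2k + 6 ≥ 2k for k ≥ 1, this is ≤ 42/(2·2k) = (21/2)/k.
So |(8k + 3)/(2k + 6) − 4| < eps whenever k > (21/2)/eps.
Take N = (21/2)/eps. If k > N then |(8k + 3)/(2k + 6) − 4| ≤ (21/2)/k < eps.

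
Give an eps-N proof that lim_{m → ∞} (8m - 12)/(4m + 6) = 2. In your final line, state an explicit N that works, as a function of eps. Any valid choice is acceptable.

Let eps > 0. For m ≥ 1, |(8m - 12)/(4m + 6) − 2| = |-96|/(4(4m + 6)) = 96/(4(4m + 6)).
Since 4m + 6 ≥ 4m for m ≥ 1, this is ≤ 96/(4·4m) = 6/m.
So |(8m - 12)/(4m + 6) − 2| < eps whenever m > 6/eps.
Take N = 6/eps. If m > N then |(8m - 12)/(4m + 6) − 2| ≤ 6/m < eps.

N = 6/eps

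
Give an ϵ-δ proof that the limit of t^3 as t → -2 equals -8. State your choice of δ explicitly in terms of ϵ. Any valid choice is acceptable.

Suppose ϵ > 0. We seek δ > 0 with 0 < |t + 2| < δ ⇒ |t^3 + 8| < ϵ.
Factor: t^3 + 8 = (t + 2)(t^2 - 2t + 4), so |t^3 + 8| = |t + 2|·|t^2 - 2t + 4|.
Impose δ ≤ 2 so that |t| < 4; then |t^2 - 2t + 4| ≤ 28.
Hence |t^3 + 8| ≤ 28|t + 2|, which is < ϵ once |t + 2| < ϵ/28.
Take δ = min(2, ϵ/28). If 0 < |t + 2| < δ then both bounds hold and |t^3 + 8| ≤ 28|t + 2| < 28·(ϵ/28) = ϵ.

δ = min(2, ϵ/28)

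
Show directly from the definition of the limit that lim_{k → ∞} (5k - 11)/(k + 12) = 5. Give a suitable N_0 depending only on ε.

Let ε > 0. For k ≥ 1, |(5k - 11)/(k + 12) − 5| = |-71|/((k + 12)) = 71/((k + 12)).
Since k + 12 ≥ k for k ≥ 1, this is ≤ 71/(k) = 71/k.
So |(5k - 11)/(k + 12) − 5| < ε whenever k > 71/ε.
Take N_0 = 71/ε. If k > N_0 then |(5k - 11)/(k + 12) − 5| ≤ 71/k < ε.

N_0 = 71/ε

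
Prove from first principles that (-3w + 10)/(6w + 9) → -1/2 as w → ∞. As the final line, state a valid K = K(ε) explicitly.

K = (29/12)/ε

Let ε > 0. We seek K > 0 such that w > K implies |(-3w + 10)/(6w + 9) + 1/2| < ε.
(-3w + 10)/(6w + 9) + 1/2 = (6(-3w + 10) − (-3)(6w + 9)) / (6(6w + 9)) = 87/(6(6w + 9)).
For w > 0 we have 6w + 9 > 6w, so |(-3w + 10)/(6w + 9) + 1/2| = 87/(6(6w + 9)) < 87/(6·6w) = (29/12)/w.
Thus |(-3w + 10)/(6w + 9) + 1/2| < ε whenever w > (29/12)/ε.
Take K = (29/12)/ε. If w > K then |(-3w + 10)/(6w + 9) + 1/2| < (29/12)/w < ε.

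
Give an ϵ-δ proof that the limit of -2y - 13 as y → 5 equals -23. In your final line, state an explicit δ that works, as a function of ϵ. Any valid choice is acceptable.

Let ϵ > 0. We need δ > 0 so that 0 < |y − 5| < δ implies |(-2y - 13) + 23| < ϵ.
Since (-2y - 13) + 23 = -2(y − 5), we have |(-2y - 13) + 23| = 2|y − 5|.
So 2|y − 5| < ϵ exactly when |y − 5| < ϵ/2.
Choosing δ = ϵ/2 gives |(-2y - 13) + 23| = 2|y − 5| < ϵ whenever |y − 5| < δ.

δ = ϵ/2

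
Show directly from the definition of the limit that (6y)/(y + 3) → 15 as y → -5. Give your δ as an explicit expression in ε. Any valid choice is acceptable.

δ = min(1, (1/9)ε)

Fix ε > 0. We want δ > 0 with 0 < |y + 5| < δ ⇒ |(6y)/(y + 3) − 15| < ε.
Combining over a common denominator, (6y)/(y + 3) − 15 = [(6y)·(-2) − (-30)·(y + 3)] / [(-2)·(y + 3)] = 18(y + 5) / ((-2)(y + 3)).
So |(6y)/(y + 3) − 15| = 18|y + 5| / (2·|y + 3|).
Restrict δ ≤ 1. Then |y + 5| < 1 gives |y + 3| = |(y + 5) + (-2)| ≥ 2 − 1 = 1.
Hence |(6y)/(y + 3) − 15| < 18|y + 5|/(2·1) = 9|y + 5|, which is < ε once |y + 5| < (1/9)ε.
Take δ = min(1, (1/9)ε). Then 0 < |y + 5| < δ forces both bounds, so |(6y)/(y + 3) − 15| < ε.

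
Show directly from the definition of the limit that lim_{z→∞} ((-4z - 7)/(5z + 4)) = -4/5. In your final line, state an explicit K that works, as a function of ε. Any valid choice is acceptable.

Suppose ε > 0. We seek K > 0 such that z > K implies |(-4z - 7)/(5z + 4) + 4/5| < ε.
(-4z - 7)/(5z + 4) + 4/5 = (5(-4z - 7) − (-4)(5z + 4)) / (5(5z + 4)) = -19/(5(5z + 4)).
For z > 0 we have 5z + 4 > 5z, so |(-4z - 7)/(5z + 4) + 4/5| = 19/(5(5z + 4)) < 19/(5·5z) = (19/25)/z.
Thus |(-4z - 7)/(5z + 4) + 4/5| < ε whenever z > (19/25)/ε.
Take K = (19/25)/ε. If z > K then |(-4z - 7)/(5z + 4) + 4/5| < (19/25)/z < ε.

K = (19/25)/ε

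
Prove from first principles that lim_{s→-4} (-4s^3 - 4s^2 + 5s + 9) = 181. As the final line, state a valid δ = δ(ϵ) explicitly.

δ = min(1, ϵ/203)

Let ϵ > 0. We want δ > 0 such that 0 < |s + 4| < δ implies |(-4s^3 - 4s^2 + 5s + 9) − 181| < ϵ.
(-4s^3 - 4s^2 + 5s + 9) − 181 = -4s^3 - 4s^2 + 5s - 172 = (s + 4)(-4s^2 + 12s - 43).
So |(-4s^3 - 4s^2 + 5s + 9) − 181| = |s + 4|·|-4s^2 + 12s - 43|.
Assume first that |s + 4| < 1, so |s| < 5. Then |-4s^2 + 12s - 43| ≤ 4·5^2 + 12·5 + 43 = 203.
Hence |(-4s^3 - 4s^2 + 5s + 9) − 181| ≤ 203|s + 4| < ϵ provided |s + 4| < ϵ/203.
Take δ = min(1, ϵ/203). Then 0 < |s + 4| < δ gives both |s + 4| < 1 and |s + 4| < ϵ/203, so |(-4s^3 - 4s^2 + 5s + 9) − 181| < ϵ.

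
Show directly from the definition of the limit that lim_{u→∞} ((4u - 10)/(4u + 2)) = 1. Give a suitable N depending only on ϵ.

N = 3/ϵ

Fix ϵ > 0. We seek N > 0 such that u > N implies |(4u - 10)/(4u + 2) − 1| < ϵ.
(4u - 10)/(4u + 2) − 1 = (4(4u - 10) − 4(4u + 2)) / (4(4u + 2)) = -48/(4(4u + 2)).
For u > 0 we have 4u + 2 > 4u, so |(4u - 10)/(4u + 2) − 1| = 48/(4(4u + 2)) < 48/(4·4u) = 3/u.
Thus |(4u - 10)/(4u + 2) − 1| < ϵ whenever u > 3/ϵ.
Take N = 3/ϵ. If u > N then |(4u - 10)/(4u + 2) − 1| < 3/u < ϵ.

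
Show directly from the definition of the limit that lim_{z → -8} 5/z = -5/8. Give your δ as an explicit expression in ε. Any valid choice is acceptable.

Let ε > 0. We seek δ > 0 such that 0 < |z + 8| < δ implies |5/z + 5/8| < ε.
|5/z + 5/8| = 5·|-8 − z|/(8·|z|) = 5|z + 8|/(8|z|).
Restrict δ ≤ 4. Then |z + 8| < 4 gives |z| > 4, so 8|z| > 32.
Then |5/z + 5/8| < 5|z + 8|/32, which is < ε when |z + 8| < (32/5)ε.
Take δ = min(4, (32/5)ε). Then 0 < |z + 8| < δ gives both |z + 8| < 4 and |z + 8| < (32/5)ε, so |5/z + 5/8| < ε.

δ = min(4, (32/5)ε)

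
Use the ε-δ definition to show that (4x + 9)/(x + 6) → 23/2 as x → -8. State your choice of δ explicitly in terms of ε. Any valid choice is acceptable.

Let ε > 0 be given. We want δ > 0 with 0 < |x + 8| < δ ⇒ |(4x + 9)/(x + 6) − (23/2)| < ε.
Combining over a common denominator, (4x + 9)/(x + 6) − (23/2) = [(4x + 9)·(-2) − (-23)·(x + 6)] / [(-2)·(x + 6)] = 15(x + 8) / ((-2)(x + 6)).
So |(4x + 9)/(x + 6) − (23/2)| = 15|x + 8| / (2·|x + 6|).
Require δ ≤ 1, so |x + 6| ≥ |-2| − |x + 8| > 2 − 1 = 1.
Hence |(4x + 9)/(x + 6) − (23/2)| < 15|x + 8|/(2·1) = (15/2)|x + 8|, which is < ε once |x + 8| < (2/15)ε.
Take δ = min(1, (2/15)ε). Then 0 < |x + 8| < δ forces both bounds, so |(4x + 9)/(x + 6) − (23/2)| < ε.

δ = min(1, (2/15)ε)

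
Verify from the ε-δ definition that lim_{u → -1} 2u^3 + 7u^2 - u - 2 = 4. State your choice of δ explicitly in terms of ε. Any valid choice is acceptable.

δ = min(1, ε/24)

Let ε > 0 be given. We want δ > 0 such that 0 < |u + 1| < δ implies |(2u^3 + 7u^2 - u - 2) − 4| < ε.
(2u^3 + 7u^2 - u - 2) − 4 = 2u^3 + 7u^2 - u - 6 = (u + 1)(2u^2 + 5u - 6).
So |(2u^3 + 7u^2 - u - 2) − 4| = |u + 1|·|2u^2 + 5u - 6|.
Require δ ≤ 1. Then |u + 1| < 1 gives |u| < 2, and by the triangle inequality |2u^2 + 5u - 6| ≤ 2·2^2 + 5·2 + 6 = 24.
Hence |(2u^3 + 7u^2 - u - 2) − 4| ≤ 24|u + 1| < ε provided |u + 1| < ε/24.
Take δ = min(1, ε/24). Then 0 < |u + 1| < δ gives both |u + 1| < 1 and |u + 1| < ε/24, so |(2u^3 + 7u^2 - u - 2) − 4| < ε.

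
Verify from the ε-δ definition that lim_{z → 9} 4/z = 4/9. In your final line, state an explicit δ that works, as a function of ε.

δ = min(9/2, (81/8)ε)

Let ε > 0 be given. We seek δ > 0 such that 0 < |z − 9| < δ implies |4/z − (4/9)| < ε.
|4/z − (4/9)| = 4·|9 − z|/(9·|z|) = 4|z − 9|/(9|z|).
Require δ ≤ 9/2 so that |z| > 9 − 9/2 = 9/2, hence 9|z| > 81/2.
Then |4/z − (4/9)| < 4|z − 9|/(81/2), which is < ε when |z − 9| < (81/8)ε.
Take δ = min(9/2, (81/8)ε). Then 0 < |z − 9| < δ gives both |z − 9| < 9/2 and |z − 9| < (81/8)ε, so |4/z − (4/9)| < ε.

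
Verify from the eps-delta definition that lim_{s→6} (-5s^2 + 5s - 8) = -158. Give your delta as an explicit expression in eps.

delta = min(1, eps/60)

Suppose eps > 0. We want delta > 0 such that 0 < |s − 6| < delta implies |(-5s^2 + 5s - 8) + 158| < eps.
(-5s^2 + 5s - 8) + 158 = -5s^2 + 5s + 150 = (s − 6)(-5s - 25).
So |(-5s^2 + 5s - 8) + 158| = |s − 6|·|-5s - 25|.
Assume first that |s − 6| < 1, so |s| < 7. Then |-5s - 25| ≤ 5·7 + 25 = 60.
Hence |(-5s^2 + 5s - 8) + 158| ≤ 60|s − 6| < eps provided |s − 6| < eps/60.
Choosing delta = min(1, eps/60) ensures both conditions, hence |(-5s^2 + 5s - 8) + 158| < eps.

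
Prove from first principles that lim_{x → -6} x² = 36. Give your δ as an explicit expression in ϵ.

δ = min(2, ϵ/14)

Let ϵ > 0. We seek δ > 0 with 0 < |x + 6| < δ ⇒ |x² − 36| < ϵ.
Factor: x² − 36 = (x + 6)(x - 6), so |x² − 36| = |x + 6|·|x - 6|.
Restrict δ ≤ 2. Then |x + 6| < 2 gives |x| < 8, so by the triangle inequality |x - 6| ≤ 8 + 6 = 14.
Hence |x² − 36| ≤ 14|x + 6|, which is < ϵ once |x + 6| < ϵ/14.
Take δ = min(2, ϵ/14). If 0 < |x + 6| < δ then both bounds hold and |x² − 36| ≤ 14|x + 6| < 14·(ϵ/14) = ϵ.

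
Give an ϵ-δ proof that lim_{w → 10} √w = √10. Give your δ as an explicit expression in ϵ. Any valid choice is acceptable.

Let ϵ > 0 be given. We want δ > 0 such that 0 < |w − 10| < δ implies |√w − √10| < ϵ.
Rationalise: √w − √10 = (w − 10)/(√w + √10), so |√w − √10| = |w − 10|/(√w + √10).
Restrict δ ≤ 10 so that |w − 10| < 10 forces w > 0, and then √w + √10 > √10.
Hence |√w − √10| < |w − 10|/√10, which is < ϵ once |w − 10| < √10·ϵ.
Take δ = min(10, √10·ϵ). If 0 < |w − 10| < δ then w > 0 and |√w − √10| < |w − 10|/√10 < ϵ.

δ = min(10, √10·ϵ)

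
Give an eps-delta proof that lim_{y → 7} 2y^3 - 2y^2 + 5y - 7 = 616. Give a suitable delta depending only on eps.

delta = min(2, eps/359)

Suppose eps > 0. We want delta > 0 such that 0 < |y − 7| < delta implies |(2y^3 - 2y^2 + 5y - 7) − 616| < eps.
(2y^3 - 2y^2 + 5y - 7) − 616 = 2y^3 - 2y^2 + 5y - 623 = (y − 7)(2y^2 + 12y + 89).
So |(2y^3 - 2y^2 + 5y - 7) − 616| = |y − 7|·|2y^2 + 12y + 89|.
Assume first that |y − 7| < 2, so |y| < 9. Then |2y^2 + 12y + 89| ≤ 2·9^2 + 12·9 + 89 = 359.
Hence |(2y^3 - 2y^2 + 5y - 7) − 616| ≤ 359|y − 7| < eps provided |y − 7| < eps/359.
Choosing delta = min(2, eps/359) ensures both conditions, hence |(2y^3 - 2y^2 + 5y - 7) − 616| < eps.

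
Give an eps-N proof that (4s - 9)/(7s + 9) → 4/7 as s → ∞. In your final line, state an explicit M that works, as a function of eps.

Fix eps > 0. We seek M > 0 such that s > M implies |(4s - 9)/(7s + 9) − (4/7)| < eps.
(4s - 9)/(7s + 9) − (4/7) = (7(4s - 9) − 4(7s + 9)) / (7(7s + 9)) = -99/(7(7s + 9)).
For s > 0 we have 7s + 9 > 7s, so |(4s - 9)/(7s + 9) − (4/7)| = 99/(7(7s + 9)) < 99/(7·7s) = (99/49)/s.
Thus |(4s - 9)/(7s + 9) − (4/7)| < eps whenever s > (99/49)/eps.
Take M = (99/49)/eps. If s > M then |(4s - 9)/(7s + 9) − (4/7)| < (99/49)/s < eps.

M = (99/49)/eps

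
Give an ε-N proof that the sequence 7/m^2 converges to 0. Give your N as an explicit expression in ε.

N = (7/ε)^{1/2}

Suppose ε > 0. For m ≥ 1, |7/m^2 − 0| = 7/m^2.
7/m^2 < ε ⇔ m^2 > 7/ε ⇔ m > (7/ε)^{1/2}.
Take N = (7/ε)^{1/2}. Then m > N implies 7/m^2 < ε.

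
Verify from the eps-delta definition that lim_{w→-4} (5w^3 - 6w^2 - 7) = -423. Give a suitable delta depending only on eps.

Let eps > 0. We want delta > 0 such that 0 < |w + 4| < delta implies |(5w^3 - 6w^2 - 7) + 423| < eps.
(5w^3 - 6w^2 - 7) + 423 = 5w^3 - 6w^2 + 416 = (w + 4)(5w^2 - 26w + 104).
So |(5w^3 - 6w^2 - 7) + 423| = |w + 4|·|5w^2 - 26w + 104|.
Require delta ≤ 1. Then |w + 4| < 1 gives |w| < 5, and by the triangle inequality |5w^2 - 26w + 104| ≤ 5·5^2 + 26·5 + 104 = 359.
Hence |(5w^3 - 6w^2 - 7) + 423| ≤ 359|w + 4| < eps provided |w + 4| < eps/359.
Take delta = min(1, eps/359). Then 0 < |w + 4| < delta gives both |w + 4| < 1 and |w + 4| < eps/359, so |(5w^3 - 6w^2 - 7) + 423| < eps.

delta = min(1, eps/359)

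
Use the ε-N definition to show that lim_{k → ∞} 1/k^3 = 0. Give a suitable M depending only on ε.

M = (1/ε)^{1/3}

Let ε > 0. For k ≥ 1, |1/k^3 − 0| = 1/k^3.
1/k^3 < ε ⇔ k^3 > 1/ε ⇔ k > (1/ε)^{1/3}.
Take M = (1/ε)^{1/3}. Then k > M implies 1/k^3 < ε.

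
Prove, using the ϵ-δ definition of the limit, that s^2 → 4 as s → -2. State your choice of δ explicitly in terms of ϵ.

Fix ϵ > 0. We seek δ > 0 with 0 < |s + 2| < δ ⇒ |s^2 − 4| < ϵ.
Factor: s^2 − 4 = (s + 2)(s - 2), so |s^2 − 4| = |s + 2|·|s - 2|.
Impose δ ≤ 2 so that |s| < 4; then |s - 2| ≤ 6.
Hence |s^2 − 4| ≤ 6|s + 2|, which is < ϵ once |s + 2| < ϵ/6.
Take δ = min(2, ϵ/6). If 0 < |s + 2| < δ then both bounds hold and |s^2 − 4| ≤ 6|s + 2| < 6·(ϵ/6) = ϵ.

δ = min(2, ϵ/6)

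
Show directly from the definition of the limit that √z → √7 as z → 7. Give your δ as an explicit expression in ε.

δ = min(7, √7·ε)

Suppose ε > 0. We want δ > 0 such that 0 < |z − 7| < δ implies |√z − √7| < ε.
Rationalise: √z − √7 = (z − 7)/(√z + √7), so |√z − √7| = |z − 7|/(√z + √7).
Restrict δ ≤ 7 so that |z − 7| < 7 forces z > 0, and then √z + √7 > √7.
Hence |√z − √7| < |z − 7|/√7, which is < ε once |z − 7| < √7·ε.
Take δ = min(7, √7·ε). If 0 < |z − 7| < δ then z > 0 and |√z − √7| < |z − 7|/√7 < ε.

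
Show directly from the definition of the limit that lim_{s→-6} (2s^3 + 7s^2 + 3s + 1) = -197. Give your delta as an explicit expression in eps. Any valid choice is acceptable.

delta = min(1, eps/166)

Let eps > 0. We want delta > 0 such that 0 < |s + 6| < delta implies |(2s^3 + 7s^2 + 3s + 1) + 197| < eps.
(2s^3 + 7s^2 + 3s + 1) + 197 = 2s^3 + 7s^2 + 3s + 198 = (s + 6)(2s^2 - 5s + 33).
So |(2s^3 + 7s^2 + 3s + 1) + 197| = |s + 6|·|2s^2 - 5s + 33|.
Require delta ≤ 1. Then |s + 6| < 1 gives |s| < 7, and by the triangle inequality |2s^2 - 5s + 33| ≤ 2·7^2 + 5·7 + 33 = 166.
Hence |(2s^3 + 7s^2 + 3s + 1) + 197| ≤ 166|s + 6| < eps provided |s + 6| < eps/166.
Take delta = min(1, eps/166). Then 0 < |s + 6| < delta gives both |s + 6| < 1 and |s + 6| < eps/166, so |(2s^3 + 7s^2 + 3s + 1) + 197| < eps.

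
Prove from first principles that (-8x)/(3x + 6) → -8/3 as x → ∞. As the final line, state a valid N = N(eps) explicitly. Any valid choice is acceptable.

Let eps > 0 be given. We seek N > 0 such that x > N implies |(-8x)/(3x + 6) + 8/3| < eps.
(-8x)/(3x + 6) + 8/3 = (3(-8x) − (-8)(3x + 6)) / (3(3x + 6)) = 48/(3(3x + 6)).
For x > 0 we have 3x + 6 > 3x, so |(-8x)/(3x + 6) + 8/3| = 48/(3(3x + 6)) < 48/(3·3x) = (16/3)/x.
Thus |(-8x)/(3x + 6) + 8/3| < eps whenever x > (16/3)/eps.
Take N = (16/3)/eps. If x > N then |(-8x)/(3x + 6) + 8/3| < (16/3)/x < eps.

N = (16/3)/eps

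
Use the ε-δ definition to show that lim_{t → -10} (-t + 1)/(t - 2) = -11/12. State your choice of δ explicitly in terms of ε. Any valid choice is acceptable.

δ = min(6, 72ε)

Fix ε > 0. We want δ > 0 with 0 < |t + 10| < δ ⇒ |(-t + 1)/(t - 2) + 11/12| < ε.
Combining over a common denominator, (-t + 1)/(t - 2) + 11/12 = [(-t + 1)·(-12) − 11·(t - 2)] / [(-12)·(t - 2)] = 1(t + 10) / ((-12)(t - 2)).
So |(-t + 1)/(t - 2) + 11/12| = |t + 10| / (12·|t − 2|).
Restrict δ ≤ 6. Then |t + 10| < 6 gives |t − 2| = |(t + 10) + (-12)| ≥ 12 − 6 = 6.
Hence |(-t + 1)/(t - 2) + 11/12| < |t + 10|/(12·6) = (1/72)|t + 10|, which is < ε once |t + 10| < 72ε.
Take δ = min(6, 72ε). Then 0 < |t + 10| < δ forces both bounds, so |(-t + 1)/(t - 2) + 11/12| < ε.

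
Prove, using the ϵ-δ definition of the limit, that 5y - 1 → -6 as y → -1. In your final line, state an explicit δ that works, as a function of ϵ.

δ = ϵ/5

Fix ϵ > 0. We need δ > 0 so that 0 < |y + 1| < δ implies |(5y - 1) + 6| < ϵ.
Since (5y - 1) + 6 = 5(y + 1), we have |(5y - 1) + 6| = 5|y + 1|.
So 5|y + 1| < ϵ exactly when |y + 1| < ϵ/5.
Take δ = ϵ/5. If 0 < |y + 1| < δ then |(5y - 1) + 6| = 5|y + 1| < 5·(ϵ/5) = ϵ.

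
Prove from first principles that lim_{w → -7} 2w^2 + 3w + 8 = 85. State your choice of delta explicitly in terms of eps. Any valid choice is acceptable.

Let eps > 0. We want delta > 0 such that 0 < |w + 7| < delta implies |(2w^2 + 3w + 8) − 85| < eps.
(2w^2 + 3w + 8) − 85 = 2w^2 + 3w - 77 = (w + 7)(2w - 11).
So |(2w^2 + 3w + 8) − 85| = |w + 7|·|2w - 11|.
Require delta ≤ 2. Then |w + 7| < 2 gives |w| < 9, and by the triangle inequality |2w - 11| ≤ 2·9 + 11 = 29.
Hence |(2w^2 + 3w + 8) − 85| ≤ 29|w + 7| < eps provided |w + 7| < eps/29.
Choosing delta = min(2, eps/29) ensures both conditions, hence |(2w^2 + 3w + 8) − 85| < eps.

delta = min(2, eps/29)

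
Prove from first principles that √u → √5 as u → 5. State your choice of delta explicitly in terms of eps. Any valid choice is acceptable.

Fix eps > 0. We want delta > 0 such that 0 < |u − 5| < delta implies |√u − √5| < eps.
Rationalise: √u − √5 = (u − 5)/(√u + √5), so |√u − √5| = |u − 5|/(√u + √5).
Restrict delta ≤ 5 so that |u − 5| < 5 forces u > 0, and then √u + √5 > √5.
Hence |√u − √5| < |u − 5|/√5, which is < eps once |u − 5| < √5·eps.
Take delta = min(5, √5·eps). If 0 < |u − 5| < delta then u > 0 and |√u − √5| < |u − 5|/√5 < eps.

delta = min(5, √5·eps)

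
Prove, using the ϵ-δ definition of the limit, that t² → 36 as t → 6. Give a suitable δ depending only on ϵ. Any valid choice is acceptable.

Fix ϵ > 0. We seek δ > 0 with 0 < |t − 6| < δ ⇒ |t² − 36| < ϵ.
Factor: t² − 36 = (t − 6)(t + 6), so |t² − 36| = |t − 6|·|t + 6|.
Impose δ ≤ 1 so that |t| < 7; then |t + 6| ≤ 13.
Hence |t² − 36| ≤ 13|t − 6|, which is < ϵ once |t − 6| < ϵ/13.
Take δ = min(1, ϵ/13). If 0 < |t − 6| < δ then both bounds hold and |t² − 36| ≤ 13|t − 6| < 13·(ϵ/13) = ϵ.

δ = min(1, ϵ/13)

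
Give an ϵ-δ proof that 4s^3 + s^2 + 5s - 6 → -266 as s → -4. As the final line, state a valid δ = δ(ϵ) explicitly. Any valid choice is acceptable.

δ = min(2, ϵ/299)

Fix ϵ > 0. We want δ > 0 such that 0 < |s + 4| < δ implies |(4s^3 + s^2 + 5s - 6) + 266| < ϵ.
(4s^3 + s^2 + 5s - 6) + 266 = 4s^3 + s^2 + 5s + 260 = (s + 4)(4s^2 - 15s + 65).
So |(4s^3 + s^2 + 5s - 6) + 266| = |s + 4|·|4s^2 - 15s + 65|.
Assume first that |s + 4| < 2, so |s| < 6. Then |4s^2 - 15s + 65| ≤ 4·6^2 + 15·6 + 65 = 299.
Hence |(4s^3 + s^2 + 5s - 6) + 266| ≤ 299|s + 4| < ϵ provided |s + 4| < ϵ/299.
Take δ = min(2, ϵ/299). Then 0 < |s + 4| < δ gives both |s + 4| < 2 and |s + 4| < ϵ/299, so |(4s^3 + s^2 + 5s - 6) + 266| < ϵ.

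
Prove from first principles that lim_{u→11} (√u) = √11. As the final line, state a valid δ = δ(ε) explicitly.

Let ε > 0 be given. We want δ > 0 such that 0 < |u − 11| < δ implies |√u − √11| < ε.
Rationalise: √u − √11 = (u − 11)/(√u + √11), so |√u − √11| = |u − 11|/(√u + √11).
Restrict δ ≤ 11 so that |u − 11| < 11 forces u > 0, and then √u + √11 > √11.
Hence |√u − √11| < |u − 11|/√11, which is < ε once |u − 11| < √11·ε.
Take δ = min(11, √11·ε). If 0 < |u − 11| < δ then u > 0 and |√u − √11| < |u − 11|/√11 < ε.

δ = min(11, √11·ε)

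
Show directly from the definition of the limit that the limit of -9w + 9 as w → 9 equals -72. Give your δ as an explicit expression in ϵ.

δ = ϵ/9

Let ϵ > 0 be given. We need δ > 0 so that 0 < |w − 9| < δ implies |(-9w + 9) + 72| < ϵ.
Since (-9w + 9) + 72 = -9(w − 9), we have |(-9w + 9) + 72| = 9|w − 9|.
Thus it suffices that |w − 9| < ϵ/9.
Choosing δ = ϵ/9 gives |(-9w + 9) + 72| = 9|w − 9| < ϵ whenever |w − 9| < δ.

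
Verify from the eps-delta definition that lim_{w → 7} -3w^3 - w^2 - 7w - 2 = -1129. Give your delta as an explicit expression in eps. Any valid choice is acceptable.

Let eps > 0 be given. We want delta > 0 such that 0 < |w − 7| < delta implies |(-3w^3 - w^2 - 7w - 2) + 1129| < eps.
(-3w^3 - w^2 - 7w - 2) + 1129 = -3w^3 - w^2 - 7w + 1127 = (w − 7)(-3w^2 - 22w - 161).
So |(-3w^3 - w^2 - 7w - 2) + 1129| = |w − 7|·|-3w^2 - 22w - 161|.
Assume first that |w − 7| < 1, so |w| < 8. Then |-3w^2 - 22w - 161| ≤ 3·8^2 + 22·8 + 161 = 529.
Hence |(-3w^3 - w^2 - 7w - 2) + 1129| ≤ 529|w − 7| < eps provided |w − 7| < eps/529.
Take delta = min(1, eps/529). Then 0 < |w − 7| < delta gives both |w − 7| < 1 and |w − 7| < eps/529, so |(-3w^3 - w^2 - 7w - 2) + 1129| < eps.

delta = min(1, eps/529)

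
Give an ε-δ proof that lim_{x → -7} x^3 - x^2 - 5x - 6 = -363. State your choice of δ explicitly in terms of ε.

Let ε > 0. We want δ > 0 such that 0 < |x + 7| < δ implies |(x^3 - x^2 - 5x - 6) + 363| < ε.
(x^3 - x^2 - 5x - 6) + 363 = x^3 - x^2 - 5x + 357 = (x + 7)(x^2 - 8x + 51).
So |(x^3 - x^2 - 5x - 6) + 363| = |x + 7|·|x^2 - 8x + 51|.
Assume first that |x + 7| < 1, so |x| < 8. Then |x^2 - 8x + 51| ≤ 8^2 + 8·8 + 51 = 179.
Hence |(x^3 - x^2 - 5x - 6) + 363| ≤ 179|x + 7| < ε provided |x + 7| < ε/179.
Choosing δ = min(1, ε/179) ensures both conditions, hence |(x^3 - x^2 - 5x - 6) + 363| < ε.

δ = min(1, ε/179)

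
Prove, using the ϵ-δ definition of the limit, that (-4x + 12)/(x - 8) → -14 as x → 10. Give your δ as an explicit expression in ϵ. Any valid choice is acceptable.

Let ϵ > 0. We want δ > 0 with 0 < |x − 10| < δ ⇒ |(-4x + 12)/(x - 8) + 14| < ϵ.
Combining over a common denominator, (-4x + 12)/(x - 8) + 14 = [(-4x + 12)·2 − (-28)·(x - 8)] / [2·(x - 8)] = 20(x − 10) / (2(x - 8)).
So |(-4x + 12)/(x - 8) + 14| = 20|x − 10| / (2·|x − 8|).
Require δ ≤ 1, so |x − 8| ≥ |2| − |x − 10| > 2 − 1 = 1.
Hence |(-4x + 12)/(x - 8) + 14| < 20|x − 10|/(2·1) = 10|x − 10|, which is < ϵ once |x − 10| < (1/10)ϵ.
Take δ = min(1, (1/10)ϵ). Then 0 < |x − 10| < δ forces both bounds, so |(-4x + 12)/(x - 8) + 14| < ϵ.

δ = min(1, (1/10)ϵ)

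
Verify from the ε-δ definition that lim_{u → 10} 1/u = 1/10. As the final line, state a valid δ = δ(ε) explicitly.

Let ε > 0. We seek δ > 0 such that 0 < |u − 10| < δ implies |1/u − (1/10)| < ε.
|1/u − (1/10)| = |10 − u|/(10·|u|) = |u − 10|/(10|u|).
Require δ ≤ 5 so that |u| > 10 − 5 = 5, hence 10|u| > 50.
Then |1/u − (1/10)| < |u − 10|/50, which is < ε when |u − 10| < 50ε.
Take δ = min(5, 50ε). Then 0 < |u − 10| < δ gives both |u − 10| < 5 and |u − 10| < 50ε, so |1/u − (1/10)| < ε.

δ = min(5, 50ε)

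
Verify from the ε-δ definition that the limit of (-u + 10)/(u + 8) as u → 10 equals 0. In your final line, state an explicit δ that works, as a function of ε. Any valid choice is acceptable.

Let ε > 0. We want δ > 0 with 0 < |u − 10| < δ ⇒ |(-u + 10)/(u + 8) − 0| < ε.
Combining over a common denominator, (-u + 10)/(u + 8) − 0 = [(-u + 10)·18 − 0·(u + 8)] / [18·(u + 8)] = -18(u − 10) / (18(u + 8)).
So |(-u + 10)/(u + 8) − 0| = 18|u − 10| / (18·|u + 8|).
Require δ ≤ 9, so |u + 8| ≥ |18| − |u − 10| > 18 − 9 = 9.
Hence |(-u + 10)/(u + 8) − 0| < 18|u − 10|/(18·9) = (1/9)|u − 10|, which is < ε once |u − 10| < 9ε.
Take δ = min(9, 9ε). Then 0 < |u − 10| < δ forces both bounds, so |(-u + 10)/(u + 8) − 0| < ε.

δ = min(9, 9ε)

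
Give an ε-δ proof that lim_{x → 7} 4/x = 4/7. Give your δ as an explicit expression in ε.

Let ε > 0 be given. We seek δ > 0 such that 0 < |x − 7| < δ implies |4/x − (4/7)| < ε.
|4/x − (4/7)| = 4·|7 − x|/(7·|x|) = 4|x − 7|/(7|x|).
Restrict δ ≤ 7/2. Then |x − 7| < 7/2 gives |x| > 7/2, so 7|x| > 49/2.
Then |4/x − (4/7)| < 4|x − 7|/(49/2), which is < ε when |x − 7| < (49/8)ε.
Take δ = min(7/2, (49/8)ε). Then 0 < |x − 7| < δ gives both |x − 7| < 7/2 and |x − 7| < (49/8)ε, so |4/x − (4/7)| < ε.

δ = min(7/2, (49/8)ε)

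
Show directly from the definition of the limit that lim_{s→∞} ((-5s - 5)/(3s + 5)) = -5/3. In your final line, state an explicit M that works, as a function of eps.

Suppose eps > 0. We seek M > 0 such that s > M implies |(-5s - 5)/(3s + 5) + 5/3| < eps.
(-5s - 5)/(3s + 5) + 5/3 = (3(-5s - 5) − (-5)(3s + 5)) / (3(3s + 5)) = 10/(3(3s + 5)).
For s > 0 we have 3s + 5 > 3s, so |(-5s - 5)/(3s + 5) + 5/3| = 10/(3(3s + 5)) < 10/(3·3s) = (10/9)/s.
Thus |(-5s - 5)/(3s + 5) + 5/3| < eps whenever s > (10/9)/eps.
Take M = (10/9)/eps. If s > M then |(-5s - 5)/(3s + 5) + 5/3| < (10/9)/s < eps.

M = (10/9)/eps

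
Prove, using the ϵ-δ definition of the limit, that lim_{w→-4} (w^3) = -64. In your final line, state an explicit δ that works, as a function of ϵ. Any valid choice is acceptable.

δ = min(2, ϵ/76)

Suppose ϵ > 0. We seek δ > 0 with 0 < |w + 4| < δ ⇒ |w^3 + 64| < ϵ.
Factor: w^3 + 64 = (w + 4)(w^2 - 4w + 16), so |w^3 + 64| = |w + 4|·|w^2 - 4w + 16|.
Restrict δ ≤ 2. Then |w + 4| < 2 gives |w| < 6, so by the triangle inequality |w^2 - 4w + 16| ≤ 6^2 + 4·6 + 16 = 76.
Hence |w^3 + 64| ≤ 76|w + 4|, which is < ϵ once |w + 4| < ϵ/76.
Take δ = min(2, ϵ/76). If 0 < |w + 4| < δ then both bounds hold and |w^3 + 64| ≤ 76|w + 4| < 76·(ϵ/76) = ϵ.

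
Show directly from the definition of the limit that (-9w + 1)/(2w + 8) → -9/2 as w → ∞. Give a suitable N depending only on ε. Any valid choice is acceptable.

Suppose ε > 0. We seek N > 0 such that w > N implies |(-9w + 1)/(2w + 8) + 9/2| < ε.
(-9w + 1)/(2w + 8) + 9/2 = (2(-9w + 1) − (-9)(2w + 8)) / (2(2w + 8)) = 74/(2(2w + 8)).
For w > 0 we have 2w + 8 > 2w, so |(-9w + 1)/(2w + 8) + 9/2| = 74/(2(2w + 8)) < 74/(2·2w) = (37/2)/w.
Thus |(-9w + 1)/(2w + 8) + 9/2| < ε whenever w > (37/2)/ε.
Take N = (37/2)/ε. If w > N then |(-9w + 1)/(2w + 8) + 9/2| < (37/2)/w < ε.

N = (37/2)/ε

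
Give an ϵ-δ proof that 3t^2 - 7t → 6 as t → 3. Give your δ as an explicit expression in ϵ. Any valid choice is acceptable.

δ = min(1, ϵ/14)

Let ϵ > 0. We want δ > 0 such that 0 < |t − 3| < δ implies |(3t^2 - 7t) − 6| < ϵ.
(3t^2 - 7t) − 6 = 3t^2 - 7t - 6 = (t − 3)(3t + 2).
So |(3t^2 - 7t) − 6| = |t − 3|·|3t + 2|.
Assume first that |t − 3| < 1, so |t| < 4. Then |3t + 2| ≤ 3·4 + 2 = 14.
Hence |(3t^2 - 7t) − 6| ≤ 14|t − 3| < ϵ provided |t − 3| < ϵ/14.
Choosing δ = min(1, ϵ/14) ensures both conditions, hence |(3t^2 - 7t) − 6| < ϵ.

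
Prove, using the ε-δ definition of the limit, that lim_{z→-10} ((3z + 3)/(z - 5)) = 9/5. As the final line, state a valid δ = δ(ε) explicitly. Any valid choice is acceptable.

δ = min(15/2, (25/4)ε)

Let ε > 0. We want δ > 0 with 0 < |z + 10| < δ ⇒ |(3z + 3)/(z - 5) − (9/5)| < ε.
Combining over a common denominator, (3z + 3)/(z - 5) − (9/5) = [(3z + 3)·(-15) − (-27)·(z - 5)] / [(-15)·(z - 5)] = -18(z + 10) / ((-15)(z - 5)).
So |(3z + 3)/(z - 5) − (9/5)| = 18|z + 10| / (15·|z − 5|).
Require δ ≤ 15/2, so |z − 5| ≥ |-15| − |z + 10| > 15 − 15/2 = 15/2.
Hence |(3z + 3)/(z - 5) − (9/5)| < 18|z + 10|/(15·(15/2)) = (4/25)|z + 10|, which is < ε once |z + 10| < (25/4)ε.
Take δ = min(15/2, (25/4)ε). Then 0 < |z + 10| < δ forces both bounds, so |(3z + 3)/(z - 5) − (9/5)| < ε.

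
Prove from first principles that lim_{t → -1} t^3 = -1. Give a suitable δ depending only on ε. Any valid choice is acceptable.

Let ε > 0 be given. We seek δ > 0 with 0 < |t + 1| < δ ⇒ |t^3 + 1| < ε.
Factor: t^3 + 1 = (t + 1)(t^2 - t + 1), so |t^3 + 1| = |t + 1|·|t^2 - t + 1|.
Restrict δ ≤ 2. Then |t + 1| < 2 gives |t| < 3, so by the triangle inequality |t^2 - t + 1| ≤ 3^2 + 3 + 1 = 13.
Hence |t^3 + 1| ≤ 13|t + 1|, which is < ε once |t + 1| < ε/13.
Take δ = min(2, ε/13). If 0 < |t + 1| < δ then both bounds hold and |t^3 + 1| ≤ 13|t + 1| < 13·(ε/13) = ε.

δ = min(2, ε/13)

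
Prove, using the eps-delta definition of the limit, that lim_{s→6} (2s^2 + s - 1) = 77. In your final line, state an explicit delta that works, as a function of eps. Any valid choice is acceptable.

Fix eps > 0. We want delta > 0 such that 0 < |s − 6| < delta implies |(2s^2 + s - 1) − 77| < eps.
(2s^2 + s - 1) − 77 = 2s^2 + s - 78 = (s − 6)(2s + 13).
So |(2s^2 + s - 1) − 77| = |s − 6|·|2s + 13|.
Assume first that |s − 6| < 1, so |s| < 7. Then |2s + 13| ≤ 2·7 + 13 = 27.
Hence |(2s^2 + s - 1) − 77| ≤ 27|s − 6| < eps provided |s − 6| < eps/27.
Choosing delta = min(1, eps/27) ensures both conditions, hence |(2s^2 + s - 1) − 77| < eps.

delta = min(1, eps/27)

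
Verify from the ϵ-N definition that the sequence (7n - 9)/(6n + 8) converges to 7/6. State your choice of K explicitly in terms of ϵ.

K = (55/18)/ϵ

Fix ϵ > 0. For n ≥ 1, |(7n - 9)/(6n + 8) − (7/6)| = |-110|/(6(6n + 8)) = 110/(6(6n + 8)).
Since 6n + 8 ≥ 6n for n ≥ 1, this is ≤ 110/(6·6n) = (55/18)/n.
So |(7n - 9)/(6n + 8) − (7/6)| < ϵ whenever n > (55/18)/ϵ.
Take K = (55/18)/ϵ. If n > K then |(7n - 9)/(6n + 8) − (7/6)| ≤ (55/18)/n < ϵ.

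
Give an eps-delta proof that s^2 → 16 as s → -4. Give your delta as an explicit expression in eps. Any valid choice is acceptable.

Let eps > 0. We seek delta > 0 with 0 < |s + 4| < delta ⇒ |s^2 − 16| < eps.
Factor: s^2 − 16 = (s + 4)(s - 4), so |s^2 − 16| = |s + 4|·|s - 4|.
Impose delta ≤ 1 so that |s| < 5; then |s - 4| ≤ 9.
Hence |s^2 − 16| ≤ 9|s + 4|, which is < eps once |s + 4| < eps/9.
Take delta = min(1, eps/9). If 0 < |s + 4| < delta then both bounds hold and |s^2 − 16| ≤ 9|s + 4| < 9·(eps/9) = eps.

delta = min(1, eps/9)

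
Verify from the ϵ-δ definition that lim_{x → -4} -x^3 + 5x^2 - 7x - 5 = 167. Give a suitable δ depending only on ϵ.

Suppose ϵ > 0. We want δ > 0 such that 0 < |x + 4| < δ implies |(-x^3 + 5x^2 - 7x - 5) − 167| < ϵ.
(-x^3 + 5x^2 - 7x - 5) − 167 = -x^3 + 5x^2 - 7x - 172 = (x + 4)(-x^2 + 9x - 43).
So |(-x^3 + 5x^2 - 7x - 5) − 167| = |x + 4|·|-x^2 + 9x - 43|.
Require δ ≤ 1. Then |x + 4| < 1 gives |x| < 5, and by the triangle inequality |-x^2 + 9x - 43| ≤ 5^2 + 9·5 + 43 = 113.
Hence |(-x^3 + 5x^2 - 7x - 5) − 167| ≤ 113|x + 4| < ϵ provided |x + 4| < ϵ/113.
Choosing δ = min(1, ϵ/113) ensures both conditions, hence |(-x^3 + 5x^2 - 7x - 5) − 167| < ϵ.

δ = min(1, ϵ/113)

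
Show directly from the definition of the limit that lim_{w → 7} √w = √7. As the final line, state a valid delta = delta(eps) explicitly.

delta = min(7, √7·eps)

Let eps > 0. We want delta > 0 such that 0 < |w − 7| < delta implies |√w − √7| < eps.
Rationalise: √w − √7 = (w − 7)/(√w + √7), so |√w − √7| = |w − 7|/(√w + √7).
Restrict delta ≤ 7 so that |w − 7| < 7 forces w > 0, and then √w + √7 > √7.
Hence |√w − √7| < |w − 7|/√7, which is < eps once |w − 7| < √7·eps.
Take delta = min(7, √7·eps). If 0 < |w − 7| < delta then w > 0 and |√w − √7| < |w − 7|/√7 < eps.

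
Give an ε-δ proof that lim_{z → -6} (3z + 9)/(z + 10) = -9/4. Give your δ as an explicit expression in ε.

δ = min(2, (8/21)ε)

Fix ε > 0. We want δ > 0 with 0 < |z + 6| < δ ⇒ |(3z + 9)/(z + 10) + 9/4| < ε.
Combining over a common denominator, (3z + 9)/(z + 10) + 9/4 = [(3z + 9)·4 − (-9)·(z + 10)] / [4·(z + 10)] = 21(z + 6) / (4(z + 10)).
So |(3z + 9)/(z + 10) + 9/4| = 21|z + 6| / (4·|z + 10|).
Restrict δ ≤ 2. Then |z + 6| < 2 gives |z + 10| = |(z + 6) + 4| ≥ 4 − 2 = 2.
Hence |(3z + 9)/(z + 10) + 9/4| < 21|z + 6|/(4·2) = (21/8)|z + 6|, which is < ε once |z + 6| < (8/21)ε.
Take δ = min(2, (8/21)ε). Then 0 < |z + 6| < δ forces both bounds, so |(3z + 9)/(z + 10) + 9/4| < ε.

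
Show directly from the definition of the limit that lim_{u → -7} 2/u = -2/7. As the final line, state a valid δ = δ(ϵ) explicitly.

Suppose ϵ > 0. We seek δ > 0 such that 0 < |u + 7| < δ implies |2/u + 2/7| < ϵ.
|2/u + 2/7| = 2·|-7 − u|/(7·|u|) = 2|u + 7|/(7|u|).
Restrict δ ≤ 7/2. Then |u + 7| < 7/2 gives |u| > 7/2, so 7|u| > 49/2.
Then |2/u + 2/7| < 2|u + 7|/(49/2), which is < ϵ when |u + 7| < (49/4)ϵ.
Take δ = min(7/2, (49/4)ϵ). Then 0 < |u + 7| < δ gives both |u + 7| < 7/2 and |u + 7| < (49/4)ϵ, so |2/u + 2/7| < ϵ.

δ = min(7/2, (49/4)ϵ)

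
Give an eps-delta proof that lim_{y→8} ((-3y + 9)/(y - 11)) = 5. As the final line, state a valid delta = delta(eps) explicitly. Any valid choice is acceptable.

delta = min(3/2, (3/16)eps)

Suppose eps > 0. We want delta > 0 with 0 < |y − 8| < delta ⇒ |(-3y + 9)/(y - 11) − 5| < eps.
Combining over a common denominator, (-3y + 9)/(y - 11) − 5 = [(-3y + 9)·(-3) − (-15)·(y - 11)] / [(-3)·(y - 11)] = 24(y − 8) / ((-3)(y - 11)).
So |(-3y + 9)/(y - 11) − 5| = 24|y − 8| / (3·|y − 11|).
Require delta ≤ 3/2, so |y − 11| ≥ |-3| − |y − 8| > 3 − 3/2 = 3/2.
Hence |(-3y + 9)/(y - 11) − 5| < 24|y − 8|/(3·(3/2)) = (16/3)|y − 8|, which is < eps once |y − 8| < (3/16)eps.
Take delta = min(3/2, (3/16)eps). Then 0 < |y − 8| < delta forces both bounds, so |(-3y + 9)/(y - 11) − 5| < eps.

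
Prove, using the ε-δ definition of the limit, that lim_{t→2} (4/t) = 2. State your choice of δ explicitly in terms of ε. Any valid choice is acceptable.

Fix ε > 0. We seek δ > 0 such that 0 < |t − 2| < δ implies |4/t − 2| < ε.
|4/t − 2| = 4·|2 − t|/(2·|t|) = 4|t − 2|/(2|t|).
Restrict δ ≤ 1. Then |t − 2| < 1 gives |t| > 1, so 2|t| > 2.
Then |4/t − 2| < 4|t − 2|/2, which is < ε when |t − 2| < (1/2)ε.
Take δ = min(1, (1/2)ε). Then 0 < |t − 2| < δ gives both |t − 2| < 1 and |t − 2| < (1/2)ε, so |4/t − 2| < ε.

δ = min(1, (1/2)ε)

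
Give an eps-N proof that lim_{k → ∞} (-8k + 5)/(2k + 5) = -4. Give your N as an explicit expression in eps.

N = (25/2)/eps

Fix eps > 0. For k ≥ 1, |(-8k + 5)/(2k + 5) + 4| = |50|/(2(2k + 5)) = 50/(2(2k + 5)).
Since 2k + 5 ≥ 2k for k ≥ 1, this is ≤ 50/(2·2k) = (25/2)/k.
So |(-8k + 5)/(2k + 5) + 4| < eps whenever k > (25/2)/eps.
Take N = (25/2)/eps. If k > N then |(-8k + 5)/(2k + 5) + 4| ≤ (25/2)/k < eps.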